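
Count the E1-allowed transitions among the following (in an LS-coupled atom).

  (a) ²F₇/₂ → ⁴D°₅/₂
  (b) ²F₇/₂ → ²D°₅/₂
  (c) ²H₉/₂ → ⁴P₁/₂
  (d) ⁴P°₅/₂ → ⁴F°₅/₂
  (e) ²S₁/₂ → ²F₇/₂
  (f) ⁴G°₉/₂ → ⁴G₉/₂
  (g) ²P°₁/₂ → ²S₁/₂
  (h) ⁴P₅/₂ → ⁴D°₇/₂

(a) forbidden (ΔS fails)
(b) allowed
(c) forbidden (parity, ΔS, ΔL, ΔJ fail)
(d) forbidden (parity, ΔL fail)
(e) forbidden (parity, ΔL, ΔJ fail)
(f) allowed
(g) allowed
(h) allowed
Total allowed: 4 of 8.

4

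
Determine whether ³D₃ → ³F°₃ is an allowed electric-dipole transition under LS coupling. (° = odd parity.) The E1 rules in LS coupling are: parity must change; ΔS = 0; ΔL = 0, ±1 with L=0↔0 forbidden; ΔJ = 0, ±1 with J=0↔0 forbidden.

allowed

Initial level: S=1, L=2, J=3, parity even. Final level: S=1, L=3, J=3, parity odd.
ΔL = 0, ±1 (not L=0↔0): L: 2 → 3, ΔL = +1 — satisfied.
Parity must change: even → odd — satisfied.
ΔS = 0: S: 1 → 1 — satisfied.
ΔJ = 0, ±1 (not J=0↔0): J: 3 → 3, ΔJ = +0 — satisfied.
All four E1 rules are satisfied.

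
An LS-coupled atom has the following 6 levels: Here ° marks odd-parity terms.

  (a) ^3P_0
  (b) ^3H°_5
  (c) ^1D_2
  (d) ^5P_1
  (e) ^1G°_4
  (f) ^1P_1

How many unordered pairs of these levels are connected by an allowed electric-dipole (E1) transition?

0

(a)–(b): forbidden (ΔL, ΔJ).
(a)–(c): forbidden (parity, ΔS, ΔJ).
(a)–(d): forbidden (parity, ΔS).
(a)–(e): forbidden (ΔS, ΔL, ΔJ).
(a)–(f): forbidden (parity, ΔS).
(b)–(c): forbidden (ΔS, ΔL, ΔJ).
(b)–(d): forbidden (ΔS, ΔL, ΔJ).
(b)–(e): forbidden (parity, ΔS).
(b)–(f): forbidden (ΔS, ΔL, ΔJ).
(c)–(d): forbidden (parity, ΔS).
(c)–(e): forbidden (ΔL, ΔJ).
(c)–(f): forbidden (parity).
(d)–(e): forbidden (ΔS, ΔL, ΔJ).
(d)–(f): forbidden (parity, ΔS).
(e)–(f): forbidden (ΔL, ΔJ).
Allowed pairs: 0 of 15.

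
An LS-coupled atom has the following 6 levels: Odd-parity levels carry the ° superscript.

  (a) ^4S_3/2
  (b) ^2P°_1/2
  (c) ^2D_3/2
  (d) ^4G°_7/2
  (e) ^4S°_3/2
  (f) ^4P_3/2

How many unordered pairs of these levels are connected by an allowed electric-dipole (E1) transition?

(a)–(b): forbidden (ΔS).
(a)–(c): forbidden (parity, ΔS, ΔL).
(a)–(d): forbidden (ΔL, ΔJ).
(a)–(e): forbidden (ΔL).
(a)–(f): forbidden (parity).
(b)–(c): allowed.
(b)–(d): forbidden (parity, ΔS, ΔL, ΔJ).
(b)–(e): forbidden (parity, ΔS).
(b)–(f): forbidden (ΔS).
(c)–(d): forbidden (ΔS, ΔL, ΔJ).
(c)–(e): forbidden (ΔS, ΔL).
(c)–(f): forbidden (parity, ΔS).
(d)–(e): forbidden (parity, ΔL, ΔJ).
(d)–(f): forbidden (ΔL, ΔJ).
(e)–(f): allowed.
Allowed pairs: 2 of 15.

2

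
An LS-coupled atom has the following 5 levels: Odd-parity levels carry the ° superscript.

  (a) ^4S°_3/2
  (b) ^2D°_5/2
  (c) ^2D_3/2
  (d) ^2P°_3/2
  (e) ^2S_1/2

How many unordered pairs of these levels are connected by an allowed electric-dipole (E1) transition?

(a)–(b): forbidden (parity, ΔS, ΔL).
(a)–(c): forbidden (ΔS, ΔL).
(a)–(d): forbidden (parity, ΔS).
(a)–(e): forbidden (ΔS, ΔL).
(b)–(c): allowed.
(b)–(d): forbidden (parity).
(b)–(e): forbidden (ΔL, ΔJ).
(c)–(d): allowed.
(c)–(e): forbidden (parity, ΔL).
(d)–(e): allowed.
Allowed pairs: 3 of 10.

3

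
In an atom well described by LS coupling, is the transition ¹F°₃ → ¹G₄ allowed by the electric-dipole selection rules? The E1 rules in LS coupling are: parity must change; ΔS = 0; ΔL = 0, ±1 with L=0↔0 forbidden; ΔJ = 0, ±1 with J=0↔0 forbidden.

allowed

Parity must change: odd → even — ✓.
ΔS = 0: S: 0 → 0 — ✓.
ΔL = 0, ±1 (not L=0↔0): L: 3 → 4, ΔL = +1 — ✓.
ΔJ = 0, ±1 (not J=0↔0): J: 3 → 4, ΔJ = +1 — ✓.
All four E1 rules are satisfied.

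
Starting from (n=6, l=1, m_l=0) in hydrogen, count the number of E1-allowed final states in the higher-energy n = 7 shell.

4

E1 requires Δl = ±1, so l_f ∈ {0, 2}; with 0 ≤ l_f ≤ n_f−1 = 6, the allowed l_f values are {0, 2}.
For l_f = 0: m_f ∈ {m_i−1, m_i, m_i+1} ∩ [−0, 0] = {0} → 1 state.
For l_f = 2: m_f ∈ {m_i−1, m_i, m_i+1} ∩ [−2, 2] = {-1, 0, 1} → 3 states.
Total: 4.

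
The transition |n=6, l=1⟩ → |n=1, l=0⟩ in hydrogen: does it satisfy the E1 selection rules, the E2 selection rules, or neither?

E1

Δl = 0 − 1 = -1; l_i + l_f = 1.
E1 (Δl = ±1): satisfied.
E2 (Δl = 0,±2, l_i+l_f ≥ 2): not satisfied.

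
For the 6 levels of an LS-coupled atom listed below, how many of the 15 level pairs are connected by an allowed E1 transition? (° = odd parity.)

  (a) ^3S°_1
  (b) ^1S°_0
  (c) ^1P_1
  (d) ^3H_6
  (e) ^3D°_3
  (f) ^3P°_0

1

(a)–(b): forbidden (parity, ΔS, ΔL).
(a)–(c): forbidden (ΔS).
(a)–(d): forbidden (ΔL, ΔJ).
(a)–(e): forbidden (parity, ΔL, ΔJ).
(a)–(f): forbidden (parity).
(b)–(c): allowed.
(b)–(d): forbidden (ΔS, ΔL, ΔJ).
(b)–(e): forbidden (parity, ΔS, ΔL, ΔJ).
(b)–(f): forbidden (parity, ΔS, ΔJ).
(c)–(d): forbidden (parity, ΔS, ΔL, ΔJ).
(c)–(e): forbidden (ΔS, ΔJ).
(c)–(f): forbidden (ΔS).
(d)–(e): forbidden (ΔL, ΔJ).
(d)–(f): forbidden (ΔL, ΔJ).
(e)–(f): forbidden (parity, ΔJ).
Allowed pairs: 1 of 15.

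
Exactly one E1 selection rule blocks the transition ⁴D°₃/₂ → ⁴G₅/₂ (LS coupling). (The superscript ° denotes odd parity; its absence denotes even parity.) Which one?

Reading off the term symbols: S 3/2→3/2, L 2→4, J 3/2→5/2, parity odd→even.
Parity must change: odd → even — passes.
ΔS = 0: S: 3/2 → 3/2 — passes.
ΔL = 0, ±1 (not L=0↔0): L: 2 → 4, ΔL = +2 — fails.
ΔJ = 0, ±1 (not J=0↔0): J: 3/2 → 5/2, ΔJ = +1 — passes.

the ΔL = 0, ±1 rule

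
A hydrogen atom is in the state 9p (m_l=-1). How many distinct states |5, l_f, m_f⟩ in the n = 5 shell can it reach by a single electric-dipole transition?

4

E1 requires Δl = ±1, so l_f ∈ {0, 2}; with 0 ≤ l_f ≤ n_f−1 = 4, the allowed l_f values are {0, 2}.
For l_f = 0: m_f ∈ {m_i−1, m_i, m_i+1} ∩ [−0, 0] = {0} → 1 state.
For l_f = 2: m_f ∈ {m_i−1, m_i, m_i+1} ∩ [−2, 2] = {-2, -1, 0} → 3 states.
Total: 4.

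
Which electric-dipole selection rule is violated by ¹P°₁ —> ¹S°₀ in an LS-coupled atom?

parity

Parity must change: odd → odd — violated.
ΔS = 0: S: 0 → 0 — satisfied.
ΔL = 0, ±1 (not L=0↔0): L: 1 → 0, ΔL = -1 — satisfied.
ΔJ = 0, ±1 (not J=0↔0): J: 1 → 0, ΔJ = -1 — satisfied.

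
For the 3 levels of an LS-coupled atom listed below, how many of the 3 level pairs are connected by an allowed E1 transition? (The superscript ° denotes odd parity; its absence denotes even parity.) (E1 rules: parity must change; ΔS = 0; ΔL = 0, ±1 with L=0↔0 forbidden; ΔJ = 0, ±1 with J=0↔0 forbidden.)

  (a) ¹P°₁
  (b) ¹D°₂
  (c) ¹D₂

2

(a)–(b): forbidden (parity).
(a)–(c): allowed.
(b)–(c): allowed.
Allowed pairs: 2 of 3.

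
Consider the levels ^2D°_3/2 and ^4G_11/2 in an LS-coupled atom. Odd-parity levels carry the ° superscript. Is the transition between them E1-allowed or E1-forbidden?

Parity must change: odd → even — satisfied.
ΔS = 0: S: 1/2 → 3/2 — violated.
ΔL = 0, ±1 (not L=0↔0): L: 2 → 4, ΔL = +2 — violated.
ΔJ = 0, ±1 (not J=0↔0): J: 3/2 → 11/2, ΔJ = +4 — violated.
Rule(s) violated: ΔS, ΔL, ΔJ.

forbidden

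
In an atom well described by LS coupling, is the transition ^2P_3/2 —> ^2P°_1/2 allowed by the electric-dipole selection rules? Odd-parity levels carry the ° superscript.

allowed

Initial level: S=1/2, L=1, J=3/2, parity even. Final level: S=1/2, L=1, J=1/2, parity odd.
ΔJ = 0, ±1 (not J=0↔0): J: 3/2 → 1/2, ΔJ = -1 — ✓.
Parity must change: even → odd — ✓.
ΔL = 0, ±1 (not L=0↔0): L: 1 → 1, ΔL = +0 — ✓.
ΔS = 0: S: 1/2 → 1/2 — ✓.
All four E1 rules are satisfied.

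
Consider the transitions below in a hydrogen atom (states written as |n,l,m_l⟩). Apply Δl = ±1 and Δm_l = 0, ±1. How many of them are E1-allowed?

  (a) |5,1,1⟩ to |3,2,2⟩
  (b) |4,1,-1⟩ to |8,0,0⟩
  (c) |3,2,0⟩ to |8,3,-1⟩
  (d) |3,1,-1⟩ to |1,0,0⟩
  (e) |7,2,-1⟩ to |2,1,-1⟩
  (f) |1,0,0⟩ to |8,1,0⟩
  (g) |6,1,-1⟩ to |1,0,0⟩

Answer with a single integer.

7

(a) allowed
(b) allowed
(c) allowed
(d) allowed
(e) allowed
(f) allowed
(g) allowed
Total allowed: 7 of 7.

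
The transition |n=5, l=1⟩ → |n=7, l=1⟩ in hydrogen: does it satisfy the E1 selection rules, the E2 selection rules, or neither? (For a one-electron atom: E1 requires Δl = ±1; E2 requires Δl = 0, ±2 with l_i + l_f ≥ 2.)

Δl = 1 − 1 = +0; l_i + l_f = 2.
E1 (Δl = ±1): not satisfied.
E2 (Δl = 0,±2, l_i+l_f ≥ 2): satisfied.

E2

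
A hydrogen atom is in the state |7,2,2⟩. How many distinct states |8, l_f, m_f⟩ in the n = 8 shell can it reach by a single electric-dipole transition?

4

E1 requires Δl = ±1, so l_f ∈ {1, 3}; with 0 ≤ l_f ≤ n_f−1 = 7, the allowed l_f values are {1, 3}.
For l_f = 1: m_f ∈ {m_i−1, m_i, m_i+1} ∩ [−1, 1] = {1} → 1 state.
For l_f = 3: m_f ∈ {m_i−1, m_i, m_i+1} ∩ [−3, 3] = {1, 2, 3} → 3 states.
Total: 4.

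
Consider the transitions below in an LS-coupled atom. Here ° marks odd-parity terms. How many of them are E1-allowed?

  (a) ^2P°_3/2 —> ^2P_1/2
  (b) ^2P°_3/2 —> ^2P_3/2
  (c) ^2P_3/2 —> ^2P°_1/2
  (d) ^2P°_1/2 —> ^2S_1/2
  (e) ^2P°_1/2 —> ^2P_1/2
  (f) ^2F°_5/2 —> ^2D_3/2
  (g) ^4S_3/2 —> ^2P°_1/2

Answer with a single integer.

6

(a) allowed
(b) allowed
(c) allowed
(d) allowed
(e) allowed
(f) allowed
(g) forbidden (ΔS fails)
Total allowed: 6 of 7.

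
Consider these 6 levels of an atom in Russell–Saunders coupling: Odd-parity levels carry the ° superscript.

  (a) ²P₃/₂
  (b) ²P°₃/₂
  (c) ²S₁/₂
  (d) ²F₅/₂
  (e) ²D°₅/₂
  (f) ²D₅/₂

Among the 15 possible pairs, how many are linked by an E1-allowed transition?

6

(a)–(b): allowed.
(a)–(c): forbidden (parity).
(a)–(d): forbidden (parity, ΔL).
(a)–(e): allowed.
(a)–(f): forbidden (parity).
(b)–(c): allowed.
(b)–(d): forbidden (ΔL).
(b)–(e): forbidden (parity).
(b)–(f): allowed.
(c)–(d): forbidden (parity, ΔL, ΔJ).
(c)–(e): forbidden (ΔL, ΔJ).
(c)–(f): forbidden (parity, ΔL, ΔJ).
(d)–(e): allowed.
(d)–(f): forbidden (parity).
(e)–(f): allowed.
Allowed pairs: 6 of 15.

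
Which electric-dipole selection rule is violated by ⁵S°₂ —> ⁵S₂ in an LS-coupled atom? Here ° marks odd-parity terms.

Reading off the term symbols: S 2→2, L 0→0, J 2→2, parity odd→even.
Parity must change: odd → even — satisfied.
ΔS = 0: S: 2 → 2 — satisfied.
ΔL = 0, ±1 (not L=0↔0): L: 0 → 0, ΔL = +0 — violated.
ΔJ = 0, ±1 (not J=0↔0): J: 2 → 2, ΔJ = +0 — satisfied.

the L=0 ↔ L=0 exclusion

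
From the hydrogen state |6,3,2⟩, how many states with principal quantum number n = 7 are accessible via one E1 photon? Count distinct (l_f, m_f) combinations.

5

E1 requires Δl = ±1, so l_f ∈ {2, 4}; with 0 ≤ l_f ≤ n_f−1 = 6, the allowed l_f values are {2, 4}.
For l_f = 2: m_f ∈ {m_i−1, m_i, m_i+1} ∩ [−2, 2] = {1, 2} → 2 states.
For l_f = 4: m_f ∈ {m_i−1, m_i, m_i+1} ∩ [−4, 4] = {1, 2, 3} → 3 states.
Total: 5.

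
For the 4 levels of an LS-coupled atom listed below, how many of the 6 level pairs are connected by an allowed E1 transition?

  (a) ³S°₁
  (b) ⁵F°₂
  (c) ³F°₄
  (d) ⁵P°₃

0

(a)–(b): forbidden (parity, ΔS, ΔL).
(a)–(c): forbidden (parity, ΔL, ΔJ).
(a)–(d): forbidden (parity, ΔS, ΔJ).
(b)–(c): forbidden (parity, ΔS, ΔJ).
(b)–(d): forbidden (parity, ΔL).
(c)–(d): forbidden (parity, ΔS, ΔL).
Allowed pairs: 0 of 6.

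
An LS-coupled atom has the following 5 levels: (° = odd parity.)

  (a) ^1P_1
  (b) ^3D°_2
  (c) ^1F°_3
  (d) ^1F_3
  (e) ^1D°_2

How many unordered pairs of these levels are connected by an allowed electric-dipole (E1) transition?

3

(a)–(b): forbidden (ΔS).
(a)–(c): forbidden (ΔL, ΔJ).
(a)–(d): forbidden (parity, ΔL, ΔJ).
(a)–(e): allowed.
(b)–(c): forbidden (parity, ΔS).
(b)–(d): forbidden (ΔS).
(b)–(e): forbidden (parity, ΔS).
(c)–(d): allowed.
(c)–(e): forbidden (parity).
(d)–(e): allowed.
Allowed pairs: 3 of 10.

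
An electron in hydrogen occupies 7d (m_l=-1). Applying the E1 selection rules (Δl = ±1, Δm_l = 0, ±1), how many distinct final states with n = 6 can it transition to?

E1 requires Δl = ±1, so l_f ∈ {1, 3}; with 0 ≤ l_f ≤ n_f−1 = 5, the allowed l_f values are {1, 3}.
For l_f = 1: m_f ∈ {m_i−1, m_i, m_i+1} ∩ [−1, 1] = {-1, 0} → 2 states.
For l_f = 3: m_f ∈ {m_i−1, m_i, m_i+1} ∩ [−3, 3] = {-2, -1, 0} → 3 states.
Total: 5.

5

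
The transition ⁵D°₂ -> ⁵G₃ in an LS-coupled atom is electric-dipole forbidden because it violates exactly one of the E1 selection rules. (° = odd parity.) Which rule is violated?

Initial level: S=2, L=2, J=2, parity odd. Final level: S=2, L=4, J=3, parity even.
Parity must change: odd → even — passes.
ΔJ = 0, ±1 (not J=0↔0): J: 2 → 3, ΔJ = +1 — passes.
ΔL = 0, ±1 (not L=0↔0): L: 2 → 4, ΔL = +2 — fails.
ΔS = 0: S: 2 → 2 — passes.

the ΔL = 0, ±1 rule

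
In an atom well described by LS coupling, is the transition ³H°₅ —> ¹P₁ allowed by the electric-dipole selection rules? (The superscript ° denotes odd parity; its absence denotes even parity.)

Initial level: S=1, L=5, J=5, parity odd. Final level: S=0, L=1, J=1, parity even.
Parity must change: odd → even — ✓.
ΔJ = 0, ±1 (not J=0↔0): J: 5 → 1, ΔJ = -4 — ✗.
ΔS = 0: S: 1 → 0 — ✗.
ΔL = 0, ±1 (not L=0↔0): L: 5 → 1, ΔL = -4 — ✗.
Rule(s) violated: ΔS, ΔL, ΔJ.

forbidden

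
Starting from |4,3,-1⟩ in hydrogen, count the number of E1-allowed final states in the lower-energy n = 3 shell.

E1 requires Δl = ±1, so l_f ∈ {2, 4}; with 0 ≤ l_f ≤ n_f−1 = 2, the allowed l_f values are {2}.
For l_f = 2: m_f ∈ {m_i−1, m_i, m_i+1} ∩ [−2, 2] = {-2, -1, 0} → 3 states.
Total: 3.

3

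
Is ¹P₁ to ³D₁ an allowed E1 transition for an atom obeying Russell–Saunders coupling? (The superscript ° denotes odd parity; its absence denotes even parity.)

Parity must change: even → even — violated.
ΔS = 0: S: 0 → 1 — violated.
ΔL = 0, ±1 (not L=0↔0): L: 1 → 2, ΔL = +1 — satisfied.
ΔJ = 0, ±1 (not J=0↔0): J: 1 → 1, ΔJ = +0 — satisfied.
Rule(s) violated: parity, ΔS.

forbidden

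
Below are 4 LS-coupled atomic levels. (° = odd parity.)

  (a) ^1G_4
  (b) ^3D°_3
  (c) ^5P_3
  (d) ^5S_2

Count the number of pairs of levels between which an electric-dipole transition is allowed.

0

(a)–(b): forbidden (ΔS, ΔL).
(a)–(c): forbidden (parity, ΔS, ΔL).
(a)–(d): forbidden (parity, ΔS, ΔL, ΔJ).
(b)–(c): forbidden (ΔS).
(b)–(d): forbidden (ΔS, ΔL).
(c)–(d): forbidden (parity).
Allowed pairs: 0 of 6.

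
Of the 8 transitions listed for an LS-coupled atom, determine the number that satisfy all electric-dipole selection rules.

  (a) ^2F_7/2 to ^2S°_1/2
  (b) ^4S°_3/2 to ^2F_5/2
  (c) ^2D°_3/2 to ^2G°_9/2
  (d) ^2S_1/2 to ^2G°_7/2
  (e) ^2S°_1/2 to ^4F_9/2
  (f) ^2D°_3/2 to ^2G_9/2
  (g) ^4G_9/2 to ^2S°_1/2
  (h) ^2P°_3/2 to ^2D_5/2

(a) forbidden (ΔL, ΔJ fail)
(b) forbidden (ΔS, ΔL fail)
(c) forbidden (parity, ΔL, ΔJ fail)
(d) forbidden (ΔL, ΔJ fail)
(e) forbidden (ΔS, ΔL, ΔJ fail)
(f) forbidden (ΔL, ΔJ fail)
(g) forbidden (ΔS, ΔL, ΔJ fail)
(h) allowed
Total allowed: 1 of 8.

1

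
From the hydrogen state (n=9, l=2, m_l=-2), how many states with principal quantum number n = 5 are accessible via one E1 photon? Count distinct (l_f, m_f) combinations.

E1 requires Δl = ±1, so l_f ∈ {1, 3}; with 0 ≤ l_f ≤ n_f−1 = 4, the allowed l_f values are {1, 3}.
For l_f = 1: m_f ∈ {m_i−1, m_i, m_i+1} ∩ [−1, 1] = {-1} → 1 state.
For l_f = 3: m_f ∈ {m_i−1, m_i, m_i+1} ∩ [−3, 3] = {-3, -2, -1} → 3 states.
Total: 4.

4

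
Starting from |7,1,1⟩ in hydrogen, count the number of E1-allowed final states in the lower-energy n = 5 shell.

4

E1 requires Δl = ±1, so l_f ∈ {0, 2}; with 0 ≤ l_f ≤ n_f−1 = 4, the allowed l_f values are {0, 2}.
For l_f = 0: m_f ∈ {m_i−1, m_i, m_i+1} ∩ [−0, 0] = {0} → 1 state.
For l_f = 2: m_f ∈ {m_i−1, m_i, m_i+1} ∩ [−2, 2] = {0, 1, 2} → 3 states.
Total: 4.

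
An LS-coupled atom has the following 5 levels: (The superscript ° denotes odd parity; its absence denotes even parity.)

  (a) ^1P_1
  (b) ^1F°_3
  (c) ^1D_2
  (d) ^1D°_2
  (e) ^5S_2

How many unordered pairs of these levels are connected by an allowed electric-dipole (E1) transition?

(a)–(b): forbidden (ΔL, ΔJ).
(a)–(c): forbidden (parity).
(a)–(d): allowed.
(a)–(e): forbidden (parity, ΔS).
(b)–(c): allowed.
(b)–(d): forbidden (parity).
(b)–(e): forbidden (ΔS, ΔL).
(c)–(d): allowed.
(c)–(e): forbidden (parity, ΔS, ΔL).
(d)–(e): forbidden (ΔS, ΔL).
Allowed pairs: 3 of 10.

3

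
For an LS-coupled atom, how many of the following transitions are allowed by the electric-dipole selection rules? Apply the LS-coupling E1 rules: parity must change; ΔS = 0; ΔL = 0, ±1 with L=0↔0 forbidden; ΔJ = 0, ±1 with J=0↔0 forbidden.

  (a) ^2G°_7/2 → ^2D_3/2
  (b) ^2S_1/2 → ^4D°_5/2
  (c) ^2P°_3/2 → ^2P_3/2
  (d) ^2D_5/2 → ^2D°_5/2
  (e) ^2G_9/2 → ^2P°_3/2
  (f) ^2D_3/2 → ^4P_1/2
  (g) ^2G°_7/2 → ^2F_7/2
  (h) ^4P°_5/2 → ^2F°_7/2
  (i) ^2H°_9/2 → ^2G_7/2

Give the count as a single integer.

(a) forbidden (ΔL, ΔJ fail)
(b) forbidden (ΔS, ΔL, ΔJ fail)
(c) allowed
(d) allowed
(e) forbidden (ΔL, ΔJ fail)
(f) forbidden (parity, ΔS fail)
(g) allowed
(h) forbidden (parity, ΔS, ΔL fail)
(i) allowed
Total allowed: 4 of 9.

4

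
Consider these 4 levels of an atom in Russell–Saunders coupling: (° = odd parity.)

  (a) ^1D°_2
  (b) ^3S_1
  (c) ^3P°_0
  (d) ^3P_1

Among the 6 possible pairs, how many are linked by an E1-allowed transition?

2

(a)–(b): forbidden (ΔS, ΔL).
(a)–(c): forbidden (parity, ΔS, ΔJ).
(a)–(d): forbidden (ΔS).
(b)–(c): allowed.
(b)–(d): forbidden (parity).
(c)–(d): allowed.
Allowed pairs: 2 of 6.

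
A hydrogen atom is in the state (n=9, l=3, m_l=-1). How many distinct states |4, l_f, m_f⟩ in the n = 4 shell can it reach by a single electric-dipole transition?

E1 requires Δl = ±1, so l_f ∈ {2, 4}; with 0 ≤ l_f ≤ n_f−1 = 3, the allowed l_f values are {2}.
For l_f = 2: m_f ∈ {m_i−1, m_i, m_i+1} ∩ [−2, 2] = {-2, -1, 0} → 3 states.
Total: 3.

3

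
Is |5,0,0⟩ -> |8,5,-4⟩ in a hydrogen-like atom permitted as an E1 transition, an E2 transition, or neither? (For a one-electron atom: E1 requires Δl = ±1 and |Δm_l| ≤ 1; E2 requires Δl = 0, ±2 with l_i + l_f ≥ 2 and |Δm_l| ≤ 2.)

neither

Δl = 5 − 0 = +5; l_i + l_f = 5.
Δm_l = -4.
E1 (Δl = ±1, |Δm_l| ≤ 1): not satisfied.
E2 (Δl = 0,±2, l_i+l_f ≥ 2, |Δm_l| ≤ 2): not satisfied.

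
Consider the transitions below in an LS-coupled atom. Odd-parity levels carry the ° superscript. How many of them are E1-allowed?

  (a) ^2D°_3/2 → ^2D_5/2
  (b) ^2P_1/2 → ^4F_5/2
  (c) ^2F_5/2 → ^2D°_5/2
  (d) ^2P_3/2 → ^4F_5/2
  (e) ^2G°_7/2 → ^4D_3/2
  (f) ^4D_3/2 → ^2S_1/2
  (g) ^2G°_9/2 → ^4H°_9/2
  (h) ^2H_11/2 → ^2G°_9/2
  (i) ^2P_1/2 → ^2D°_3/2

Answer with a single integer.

(a) allowed
(b) forbidden (parity, ΔS, ΔL, ΔJ fail)
(c) allowed
(d) forbidden (parity, ΔS, ΔL fail)
(e) forbidden (ΔS, ΔL, ΔJ fail)
(f) forbidden (parity, ΔS, ΔL fail)
(g) forbidden (parity, ΔS fail)
(h) allowed
(i) allowed
Total allowed: 4 of 9.

4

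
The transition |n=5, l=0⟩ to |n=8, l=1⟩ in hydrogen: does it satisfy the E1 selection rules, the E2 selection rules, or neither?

Δl = 1 − 0 = +1; l_i + l_f = 1.
E1 (Δl = ±1): satisfied.
E2 (Δl = 0,±2, l_i+l_f ≥ 2): not satisfied.

E1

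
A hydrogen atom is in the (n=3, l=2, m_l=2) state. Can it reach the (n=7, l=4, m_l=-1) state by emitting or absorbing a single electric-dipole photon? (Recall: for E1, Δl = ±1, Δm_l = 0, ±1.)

forbidden

Δl = 4 − 2 = +2; the E1 rule Δl = ±1 is fails.
m_l: 2 → -1 (Δm_l = -3). |Δm_l| ≤ 1 fails.
The transition is electric-dipole forbidden.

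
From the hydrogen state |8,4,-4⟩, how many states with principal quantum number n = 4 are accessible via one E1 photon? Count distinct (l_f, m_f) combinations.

1

E1 requires Δl = ±1, so l_f ∈ {3, 5}; with 0 ≤ l_f ≤ n_f−1 = 3, the allowed l_f values are {3}.
For l_f = 3: m_f ∈ {m_i−1, m_i, m_i+1} ∩ [−3, 3] = {-3} → 1 state.
Total: 1.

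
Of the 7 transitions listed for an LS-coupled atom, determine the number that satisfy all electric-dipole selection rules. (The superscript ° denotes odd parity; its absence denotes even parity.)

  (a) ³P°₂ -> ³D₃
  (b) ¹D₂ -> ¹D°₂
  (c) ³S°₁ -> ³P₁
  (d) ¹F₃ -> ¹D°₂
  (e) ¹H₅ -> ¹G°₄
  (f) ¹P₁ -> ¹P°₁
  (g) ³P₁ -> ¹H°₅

6

(a) allowed
(b) allowed
(c) allowed
(d) allowed
(e) allowed
(f) allowed
(g) forbidden (ΔS, ΔL, ΔJ fail)
Total allowed: 6 of 7.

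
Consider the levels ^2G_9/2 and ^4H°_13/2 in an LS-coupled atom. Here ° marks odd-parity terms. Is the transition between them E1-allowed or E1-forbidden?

forbidden

Reading off the term symbols: S 1/2→3/2, L 4→5, J 9/2→13/2, parity even→odd.
Parity must change: even → odd — passes.
ΔS = 0: S: 1/2 → 3/2 — fails.
ΔL = 0, ±1 (not L=0↔0): L: 4 → 5, ΔL = +1 — passes.
ΔJ = 0, ±1 (not J=0↔0): J: 9/2 → 13/2, ΔJ = +2 — fails.
Rule(s) violated: ΔS, ΔJ.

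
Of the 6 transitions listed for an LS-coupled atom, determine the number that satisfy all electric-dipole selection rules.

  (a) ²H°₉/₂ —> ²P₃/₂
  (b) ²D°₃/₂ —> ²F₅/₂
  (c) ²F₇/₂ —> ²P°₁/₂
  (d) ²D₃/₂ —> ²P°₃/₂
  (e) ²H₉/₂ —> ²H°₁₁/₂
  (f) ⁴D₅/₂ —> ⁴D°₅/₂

4

(a) forbidden (ΔL, ΔJ fail)
(b) allowed
(c) forbidden (ΔL, ΔJ fail)
(d) allowed
(e) allowed
(f) allowed
Total allowed: 4 of 6.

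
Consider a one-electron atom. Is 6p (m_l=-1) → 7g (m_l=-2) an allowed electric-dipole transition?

Initial l = 1, final l = 4, so Δl = +3. E1 requires Δl = ±1: fails.
Δm_l = -2 − (-1) = -1. E1 requires Δm_l = 0, ±1: passes.
The transition is electric-dipole forbidden.

forbidden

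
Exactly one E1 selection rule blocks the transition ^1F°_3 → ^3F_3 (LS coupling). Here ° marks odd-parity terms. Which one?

the ΔS = 0 rule

Reading off the term symbols: S 0→1, L 3→3, J 3→3, parity odd→even.
ΔS = 0: S: 0 → 1 — fails.
ΔL = 0, ±1 (not L=0↔0): L: 3 → 3, ΔL = +0 — ok.
ΔJ = 0, ±1 (not J=0↔0): J: 3 → 3, ΔJ = +0 — ok.
Parity must change: odd → even — ok.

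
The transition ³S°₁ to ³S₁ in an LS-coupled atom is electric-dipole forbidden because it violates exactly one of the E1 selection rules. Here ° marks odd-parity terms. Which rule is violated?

the L=0 ↔ L=0 exclusion

Initial level: S=1, L=0, J=1, parity odd. Final level: S=1, L=0, J=1, parity even.
Parity must change: odd → even — satisfied.
ΔS = 0: S: 1 → 1 — satisfied.
ΔL = 0, ±1 (not L=0↔0): L: 0 → 0, ΔL = +0 — violated.
ΔJ = 0, ±1 (not J=0↔0): J: 1 → 1, ΔJ = +0 — satisfied.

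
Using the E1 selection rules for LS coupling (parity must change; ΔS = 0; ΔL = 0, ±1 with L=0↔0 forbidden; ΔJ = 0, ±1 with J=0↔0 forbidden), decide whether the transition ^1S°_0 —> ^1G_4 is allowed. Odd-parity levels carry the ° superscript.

Reading off the term symbols: S 0→0, L 0→4, J 0→4, parity odd→even.
Parity must change: odd → even — passes.
ΔS = 0: S: 0 → 0 — passes.
ΔL = 0, ±1 (not L=0↔0): L: 0 → 4, ΔL = +4 — fails.
ΔJ = 0, ±1 (not J=0↔0): J: 0 → 4, ΔJ = +4 — fails.
Rule(s) violated: ΔL, ΔJ.

forbidden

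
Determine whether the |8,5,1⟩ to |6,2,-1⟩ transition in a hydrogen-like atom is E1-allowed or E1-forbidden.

forbidden

Initial l = 5, final l = 2, so Δl = -3. E1 requires Δl = ±1: violated.
Δm_l = -1 − (1) = -2. E1 requires Δm_l = 0, ±1: violated.
The transition is electric-dipole forbidden.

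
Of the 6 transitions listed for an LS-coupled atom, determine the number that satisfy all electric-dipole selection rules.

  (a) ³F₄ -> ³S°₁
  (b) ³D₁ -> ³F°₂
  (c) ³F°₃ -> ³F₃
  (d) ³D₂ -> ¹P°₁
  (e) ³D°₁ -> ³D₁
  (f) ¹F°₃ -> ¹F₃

(a) forbidden (ΔL, ΔJ fail)
(b) allowed
(c) allowed
(d) forbidden (ΔS fails)
(e) allowed
(f) allowed
Total allowed: 4 of 6.

4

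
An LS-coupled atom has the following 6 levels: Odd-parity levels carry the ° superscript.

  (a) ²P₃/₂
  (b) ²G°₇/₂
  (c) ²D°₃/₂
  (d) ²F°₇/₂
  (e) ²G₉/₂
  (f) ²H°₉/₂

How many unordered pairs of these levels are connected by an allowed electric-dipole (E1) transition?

4

(a)–(b): forbidden (ΔL, ΔJ).
(a)–(c): allowed.
(a)–(d): forbidden (ΔL, ΔJ).
(a)–(e): forbidden (parity, ΔL, ΔJ).
(a)–(f): forbidden (ΔL, ΔJ).
(b)–(c): forbidden (parity, ΔL, ΔJ).
(b)–(d): forbidden (parity).
(b)–(e): allowed.
(b)–(f): forbidden (parity).
(c)–(d): forbidden (parity, ΔJ).
(c)–(e): forbidden (ΔL, ΔJ).
(c)–(f): forbidden (parity, ΔL, ΔJ).
(d)–(e): allowed.
(d)–(f): forbidden (parity, ΔL).
(e)–(f): allowed.
Allowed pairs: 4 of 15.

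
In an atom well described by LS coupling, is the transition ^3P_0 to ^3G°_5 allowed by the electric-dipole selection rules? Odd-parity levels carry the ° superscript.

Parity must change: even → odd — ok.
ΔS = 0: S: 1 → 1 — ok.
ΔL = 0, ±1 (not L=0↔0): L: 1 → 4, ΔL = +3 — fails.
ΔJ = 0, ±1 (not J=0↔0): J: 0 → 5, ΔJ = +5 — fails.
Rule(s) violated: ΔL, ΔJ.

forbidden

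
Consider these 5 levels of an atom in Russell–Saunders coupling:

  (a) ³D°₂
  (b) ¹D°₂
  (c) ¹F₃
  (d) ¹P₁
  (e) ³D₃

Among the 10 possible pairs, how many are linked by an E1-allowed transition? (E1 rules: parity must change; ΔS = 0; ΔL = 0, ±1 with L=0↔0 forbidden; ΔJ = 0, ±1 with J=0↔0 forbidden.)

3

(a)–(b): forbidden (parity, ΔS).
(a)–(c): forbidden (ΔS).
(a)–(d): forbidden (ΔS).
(a)–(e): allowed.
(b)–(c): allowed.
(b)–(d): allowed.
(b)–(e): forbidden (ΔS).
(c)–(d): forbidden (parity, ΔL, ΔJ).
(c)–(e): forbidden (parity, ΔS).
(d)–(e): forbidden (parity, ΔS, ΔJ).
Allowed pairs: 3 of 10.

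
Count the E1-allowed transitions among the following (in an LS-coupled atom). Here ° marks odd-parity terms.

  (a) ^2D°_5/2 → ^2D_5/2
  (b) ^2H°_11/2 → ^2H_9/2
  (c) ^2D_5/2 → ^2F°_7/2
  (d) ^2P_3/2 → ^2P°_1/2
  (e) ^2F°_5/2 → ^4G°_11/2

4

(a) allowed
(b) allowed
(c) allowed
(d) allowed
(e) forbidden (parity, ΔS, ΔJ fail)
Total allowed: 4 of 5.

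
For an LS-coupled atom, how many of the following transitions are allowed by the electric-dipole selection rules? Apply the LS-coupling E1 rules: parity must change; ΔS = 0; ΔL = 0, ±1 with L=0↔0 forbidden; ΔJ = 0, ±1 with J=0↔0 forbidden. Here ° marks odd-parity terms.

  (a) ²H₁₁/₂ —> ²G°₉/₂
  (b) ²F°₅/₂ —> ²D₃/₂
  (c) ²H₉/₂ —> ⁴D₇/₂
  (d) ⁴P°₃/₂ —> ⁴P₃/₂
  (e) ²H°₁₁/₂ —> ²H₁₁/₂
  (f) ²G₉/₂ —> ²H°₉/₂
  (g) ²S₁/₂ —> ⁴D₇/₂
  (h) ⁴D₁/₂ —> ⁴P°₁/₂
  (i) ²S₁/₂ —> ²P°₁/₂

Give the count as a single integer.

(a) allowed
(b) allowed
(c) forbidden (parity, ΔS, ΔL fail)
(d) allowed
(e) allowed
(f) allowed
(g) forbidden (parity, ΔS, ΔL, ΔJ fail)
(h) allowed
(i) allowed
Total allowed: 7 of 9.

7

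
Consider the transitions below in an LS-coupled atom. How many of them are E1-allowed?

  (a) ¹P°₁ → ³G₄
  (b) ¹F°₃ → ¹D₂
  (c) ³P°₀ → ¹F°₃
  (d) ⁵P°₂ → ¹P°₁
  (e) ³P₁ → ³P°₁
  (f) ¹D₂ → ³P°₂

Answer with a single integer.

2

(a) forbidden (ΔS, ΔL, ΔJ fail)
(b) allowed
(c) forbidden (parity, ΔS, ΔL, ΔJ fail)
(d) forbidden (parity, ΔS fail)
(e) allowed
(f) forbidden (ΔS fails)
Total allowed: 2 of 6.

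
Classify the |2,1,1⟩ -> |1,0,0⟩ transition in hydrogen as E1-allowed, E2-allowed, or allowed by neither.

Δl = 0 − 1 = -1; l_i + l_f = 1.
Δm_l = -1.
E1 (Δl = ±1, |Δm_l| ≤ 1): satisfied.
E2 (Δl = 0,±2, l_i+l_f ≥ 2, |Δm_l| ≤ 2): not satisfied.

E1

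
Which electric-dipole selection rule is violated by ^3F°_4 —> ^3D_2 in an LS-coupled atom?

Reading off the term symbols: S 1→1, L 3→2, J 4→2, parity odd→even.
Parity must change: odd → even — ✓.
ΔS = 0: S: 1 → 1 — ✓.
ΔL = 0, ±1 (not L=0↔0): L: 3 → 2, ΔL = -1 — ✓.
ΔJ = 0, ±1 (not J=0↔0): J: 4 → 2, ΔJ = -2 — ✗.

the ΔJ = 0, ±1 rule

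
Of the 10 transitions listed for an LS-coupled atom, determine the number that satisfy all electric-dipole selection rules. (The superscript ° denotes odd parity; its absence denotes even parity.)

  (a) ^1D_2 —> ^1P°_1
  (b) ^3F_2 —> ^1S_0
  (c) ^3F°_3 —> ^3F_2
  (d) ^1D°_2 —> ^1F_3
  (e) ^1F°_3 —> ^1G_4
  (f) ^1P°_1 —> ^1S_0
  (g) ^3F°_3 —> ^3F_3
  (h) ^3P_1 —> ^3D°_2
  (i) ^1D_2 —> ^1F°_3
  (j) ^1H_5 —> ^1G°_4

9

(a) allowed
(b) forbidden (parity, ΔS, ΔL, ΔJ fail)
(c) allowed
(d) allowed
(e) allowed
(f) allowed
(g) allowed
(h) allowed
(i) allowed
(j) allowed
Total allowed: 9 of 10.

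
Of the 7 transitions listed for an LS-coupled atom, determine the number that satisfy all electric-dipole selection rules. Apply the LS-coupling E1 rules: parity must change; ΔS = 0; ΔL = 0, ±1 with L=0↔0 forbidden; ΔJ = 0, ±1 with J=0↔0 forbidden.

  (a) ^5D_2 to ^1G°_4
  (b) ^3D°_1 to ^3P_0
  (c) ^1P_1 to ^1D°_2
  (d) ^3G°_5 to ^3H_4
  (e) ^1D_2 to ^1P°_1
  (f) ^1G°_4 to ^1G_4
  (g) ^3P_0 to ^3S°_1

(a) forbidden (ΔS, ΔL, ΔJ fail)
(b) allowed
(c) allowed
(d) allowed
(e) allowed
(f) allowed
(g) allowed
Total allowed: 6 of 7.

6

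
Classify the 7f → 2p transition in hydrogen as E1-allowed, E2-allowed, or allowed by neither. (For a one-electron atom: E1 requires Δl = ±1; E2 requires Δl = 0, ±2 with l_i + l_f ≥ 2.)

E2

Δl = 1 − 3 = -2; l_i + l_f = 4.
E1 (Δl = ±1): not satisfied.
E2 (Δl = 0,±2, l_i+l_f ≥ 2): satisfied.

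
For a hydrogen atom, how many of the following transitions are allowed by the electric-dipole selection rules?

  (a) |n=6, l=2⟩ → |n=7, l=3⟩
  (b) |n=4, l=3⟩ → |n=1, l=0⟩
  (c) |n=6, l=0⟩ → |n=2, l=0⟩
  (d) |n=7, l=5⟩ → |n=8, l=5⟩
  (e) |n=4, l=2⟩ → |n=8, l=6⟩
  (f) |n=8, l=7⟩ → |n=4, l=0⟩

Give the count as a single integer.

1

(a) allowed
(b) forbidden — Δl = -3 (E1 requires Δl = ±1)
(c) forbidden — Δl = +0 (E1 requires Δl = ±1)
(d) forbidden — Δl = +0 (E1 requires Δl = ±1)
(e) forbidden — Δl = +4 (E1 requires Δl = ±1)
(f) forbidden — Δl = -7 (E1 requires Δl = ±1)
Total allowed: 1 of 6.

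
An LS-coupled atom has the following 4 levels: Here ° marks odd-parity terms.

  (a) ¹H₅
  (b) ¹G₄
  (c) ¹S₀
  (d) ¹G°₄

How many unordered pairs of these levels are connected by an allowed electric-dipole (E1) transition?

(a)–(b): forbidden (parity).
(a)–(c): forbidden (parity, ΔL, ΔJ).
(a)–(d): allowed.
(b)–(c): forbidden (parity, ΔL, ΔJ).
(b)–(d): allowed.
(c)–(d): forbidden (ΔL, ΔJ).
Allowed pairs: 2 of 6.

2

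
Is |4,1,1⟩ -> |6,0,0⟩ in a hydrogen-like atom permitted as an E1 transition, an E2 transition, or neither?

E1

Δl = 0 − 1 = -1; l_i + l_f = 1.
Δm_l = -1.
E1 (Δl = ±1, |Δm_l| ≤ 1): satisfied.
E2 (Δl = 0,±2, l_i+l_f ≥ 2, |Δm_l| ≤ 2): not satisfied.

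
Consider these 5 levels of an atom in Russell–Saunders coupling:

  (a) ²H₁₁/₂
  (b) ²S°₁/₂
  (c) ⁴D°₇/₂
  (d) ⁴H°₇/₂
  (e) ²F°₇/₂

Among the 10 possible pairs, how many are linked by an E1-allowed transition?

(a)–(b): forbidden (ΔL, ΔJ).
(a)–(c): forbidden (ΔS, ΔL, ΔJ).
(a)–(d): forbidden (ΔS, ΔJ).
(a)–(e): forbidden (ΔL, ΔJ).
(b)–(c): forbidden (parity, ΔS, ΔL, ΔJ).
(b)–(d): forbidden (parity, ΔS, ΔL, ΔJ).
(b)–(e): forbidden (parity, ΔL, ΔJ).
(c)–(d): forbidden (parity, ΔL).
(c)–(e): forbidden (parity, ΔS).
(d)–(e): forbidden (parity, ΔS, ΔL).
Allowed pairs: 0 of 10.

0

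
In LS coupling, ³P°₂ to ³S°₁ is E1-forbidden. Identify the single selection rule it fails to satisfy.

parity

Initial level: S=1, L=1, J=2, parity odd. Final level: S=1, L=0, J=1, parity odd.
ΔS = 0: S: 1 → 1 — ✓.
ΔL = 0, ±1 (not L=0↔0): L: 1 → 0, ΔL = -1 — ✓.
Parity must change: odd → odd — ✗.
ΔJ = 0, ±1 (not J=0↔0): J: 2 → 1, ΔJ = -1 — ✓.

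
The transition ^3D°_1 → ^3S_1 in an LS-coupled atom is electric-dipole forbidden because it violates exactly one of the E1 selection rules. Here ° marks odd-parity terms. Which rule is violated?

the ΔL = 0, ±1 rule

Reading off the term symbols: S 1→1, L 2→0, J 1→1, parity odd→even.
Parity must change: odd → even — ok.
ΔS = 0: S: 1 → 1 — ok.
ΔL = 0, ±1 (not L=0↔0): L: 2 → 0, ΔL = -2 — fails.
ΔJ = 0, ±1 (not J=0↔0): J: 1 → 1, ΔJ = +0 — ok.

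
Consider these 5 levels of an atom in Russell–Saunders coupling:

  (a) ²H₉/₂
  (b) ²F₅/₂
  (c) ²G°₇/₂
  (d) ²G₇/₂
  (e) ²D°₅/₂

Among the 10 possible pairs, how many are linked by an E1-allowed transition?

(a)–(b): forbidden (parity, ΔL, ΔJ).
(a)–(c): allowed.
(a)–(d): forbidden (parity).
(a)–(e): forbidden (ΔL, ΔJ).
(b)–(c): allowed.
(b)–(d): forbidden (parity).
(b)–(e): allowed.
(c)–(d): allowed.
(c)–(e): forbidden (parity, ΔL).
(d)–(e): forbidden (ΔL).
Allowed pairs: 4 of 10.

4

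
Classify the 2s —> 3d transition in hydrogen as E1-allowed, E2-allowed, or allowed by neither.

E2

Δl = 2 − 0 = +2; l_i + l_f = 2.
E1 (Δl = ±1): not satisfied.
E2 (Δl = 0,±2, l_i+l_f ≥ 2): satisfied.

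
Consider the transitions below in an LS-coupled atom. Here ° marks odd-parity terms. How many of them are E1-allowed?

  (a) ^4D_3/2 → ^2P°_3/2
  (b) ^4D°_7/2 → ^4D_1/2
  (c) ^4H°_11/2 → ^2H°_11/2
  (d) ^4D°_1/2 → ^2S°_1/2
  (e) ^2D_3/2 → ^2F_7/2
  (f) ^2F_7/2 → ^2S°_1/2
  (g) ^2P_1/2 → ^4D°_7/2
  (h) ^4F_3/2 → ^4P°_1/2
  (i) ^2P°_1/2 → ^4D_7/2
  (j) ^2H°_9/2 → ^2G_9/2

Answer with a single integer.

1

(a) forbidden (ΔS fails)
(b) forbidden (ΔJ fails)
(c) forbidden (parity, ΔS fail)
(d) forbidden (parity, ΔS, ΔL fail)
(e) forbidden (parity, ΔJ fail)
(f) forbidden (ΔL, ΔJ fail)
(g) forbidden (ΔS, ΔJ fail)
(h) forbidden (ΔL fails)
(i) forbidden (ΔS, ΔJ fail)
(j) allowed
Total allowed: 1 of 10.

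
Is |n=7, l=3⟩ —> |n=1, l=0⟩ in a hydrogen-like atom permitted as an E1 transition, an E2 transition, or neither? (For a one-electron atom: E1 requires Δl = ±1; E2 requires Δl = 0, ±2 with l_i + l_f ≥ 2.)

neither

Δl = 0 − 3 = -3; l_i + l_f = 3.
E1 (Δl = ±1): not satisfied.
E2 (Δl = 0,±2, l_i+l_f ≥ 2): not satisfied.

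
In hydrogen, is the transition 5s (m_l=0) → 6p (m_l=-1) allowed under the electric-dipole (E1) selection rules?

Initial l = 0, final l = 1, so Δl = +1. E1 requires Δl = ±1: ok.
m_l: 0 → -1 (Δm_l = -1). |Δm_l| ≤ 1 ok.
All E1 selection rules are satisfied.

allowed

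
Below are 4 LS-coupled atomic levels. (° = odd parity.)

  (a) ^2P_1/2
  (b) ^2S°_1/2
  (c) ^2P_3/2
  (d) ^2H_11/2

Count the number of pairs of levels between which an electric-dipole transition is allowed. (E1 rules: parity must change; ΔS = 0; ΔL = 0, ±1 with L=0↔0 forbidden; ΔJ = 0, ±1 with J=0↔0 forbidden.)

2

(a)–(b): allowed.
(a)–(c): forbidden (parity).
(a)–(d): forbidden (parity, ΔL, ΔJ).
(b)–(c): allowed.
(b)–(d): forbidden (ΔL, ΔJ).
(c)–(d): forbidden (parity, ΔL, ΔJ).
Allowed pairs: 2 of 6.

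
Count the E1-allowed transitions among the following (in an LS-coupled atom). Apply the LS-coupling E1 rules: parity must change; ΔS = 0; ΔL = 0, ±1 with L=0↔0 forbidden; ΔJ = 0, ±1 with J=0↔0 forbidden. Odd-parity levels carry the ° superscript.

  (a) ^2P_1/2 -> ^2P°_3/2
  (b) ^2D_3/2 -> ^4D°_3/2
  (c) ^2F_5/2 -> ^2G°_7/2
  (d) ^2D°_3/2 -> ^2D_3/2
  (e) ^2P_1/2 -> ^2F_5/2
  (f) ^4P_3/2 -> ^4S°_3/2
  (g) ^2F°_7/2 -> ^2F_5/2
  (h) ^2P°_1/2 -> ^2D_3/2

(a) allowed
(b) forbidden (ΔS fails)
(c) allowed
(d) allowed
(e) forbidden (parity, ΔL, ΔJ fail)
(f) allowed
(g) allowed
(h) allowed
Total allowed: 6 of 8.

6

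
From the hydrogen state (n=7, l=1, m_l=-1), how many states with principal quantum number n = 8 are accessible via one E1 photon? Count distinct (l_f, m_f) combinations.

E1 requires Δl = ±1, so l_f ∈ {0, 2}; with 0 ≤ l_f ≤ n_f−1 = 7, the allowed l_f values are {0, 2}.
For l_f = 0: m_f ∈ {m_i−1, m_i, m_i+1} ∩ [−0, 0] = {0} → 1 state.
For l_f = 2: m_f ∈ {m_i−1, m_i, m_i+1} ∩ [−2, 2] = {-2, -1, 0} → 3 states.
Total: 4.

4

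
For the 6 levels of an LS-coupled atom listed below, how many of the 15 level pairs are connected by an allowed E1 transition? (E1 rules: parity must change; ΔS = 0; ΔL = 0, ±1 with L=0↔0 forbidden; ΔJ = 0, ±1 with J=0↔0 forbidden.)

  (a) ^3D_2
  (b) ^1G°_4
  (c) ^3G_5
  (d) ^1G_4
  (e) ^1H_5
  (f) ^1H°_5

4

(a)–(b): forbidden (ΔS, ΔL, ΔJ).
(a)–(c): forbidden (parity, ΔL, ΔJ).
(a)–(d): forbidden (parity, ΔS, ΔL, ΔJ).
(a)–(e): forbidden (parity, ΔS, ΔL, ΔJ).
(a)–(f): forbidden (ΔS, ΔL, ΔJ).
(b)–(c): forbidden (ΔS).
(b)–(d): allowed.
(b)–(e): allowed.
(b)–(f): forbidden (parity).
(c)–(d): forbidden (parity, ΔS).
(c)–(e): forbidden (parity, ΔS).
(c)–(f): forbidden (ΔS).
(d)–(e): forbidden (parity).
(d)–(f): allowed.
(e)–(f): allowed.
Allowed pairs: 4 of 15.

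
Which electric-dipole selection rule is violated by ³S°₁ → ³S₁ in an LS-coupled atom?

Initial level: S=1, L=0, J=1, parity odd. Final level: S=1, L=0, J=1, parity even.
Parity must change: odd → even — ✓.
ΔS = 0: S: 1 → 1 — ✓.
ΔL = 0, ±1 (not L=0↔0): L: 0 → 0, ΔL = +0 — ✗.
ΔJ = 0, ±1 (not J=0↔0): J: 1 → 1, ΔJ = +0 — ✓.

the L=0 ↔ L=0 exclusion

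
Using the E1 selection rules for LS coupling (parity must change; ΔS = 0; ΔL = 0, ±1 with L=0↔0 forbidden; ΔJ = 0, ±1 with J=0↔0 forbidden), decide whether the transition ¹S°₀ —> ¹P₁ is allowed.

allowed

Parity must change: odd → even — satisfied.
ΔS = 0: S: 0 → 0 — satisfied.
ΔL = 0, ±1 (not L=0↔0): L: 0 → 1, ΔL = +1 — satisfied.
ΔJ = 0, ±1 (not J=0↔0): J: 0 → 1, ΔJ = +1 — satisfied.
All four E1 rules are satisfied.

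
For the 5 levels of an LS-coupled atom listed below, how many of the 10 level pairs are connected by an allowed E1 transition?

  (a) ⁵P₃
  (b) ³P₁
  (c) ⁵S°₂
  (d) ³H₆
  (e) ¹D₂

1

(a)–(b): forbidden (parity, ΔS, ΔJ).
(a)–(c): allowed.
(a)–(d): forbidden (parity, ΔS, ΔL, ΔJ).
(a)–(e): forbidden (parity, ΔS).
(b)–(c): forbidden (ΔS).
(b)–(d): forbidden (parity, ΔL, ΔJ).
(b)–(e): forbidden (parity, ΔS).
(c)–(d): forbidden (ΔS, ΔL, ΔJ).
(c)–(e): forbidden (ΔS, ΔL).
(d)–(e): forbidden (parity, ΔS, ΔL, ΔJ).
Allowed pairs: 1 of 10.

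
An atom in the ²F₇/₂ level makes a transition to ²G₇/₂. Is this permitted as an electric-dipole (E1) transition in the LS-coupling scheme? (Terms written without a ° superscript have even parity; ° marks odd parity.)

Parity must change: even → even — fails.
ΔS = 0: S: 1/2 → 1/2 — ok.
ΔL = 0, ±1 (not L=0↔0): L: 3 → 4, ΔL = +1 — ok.
ΔJ = 0, ±1 (not J=0↔0): J: 7/2 → 7/2, ΔJ = +0 — ok.
Rule(s) violated: parity.

forbidden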